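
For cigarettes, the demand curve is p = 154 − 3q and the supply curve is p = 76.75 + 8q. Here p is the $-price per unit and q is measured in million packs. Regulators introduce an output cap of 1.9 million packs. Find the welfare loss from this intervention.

Competitive equilibrium: 154 − 3q = 76.75 + 8q → q* = 7.0227, p* = 132.9318.
At q = 1.9: demand price = 154 − 3·1.9 = 148.3; supply price = 76.75 + 8·1.9 = 91.95.
Δq = 7.0227 − 1.9 = 5.1227; wedge = 148.3 − 91.95 = 56.35.
DWL = ½ × 5.1227 × 56.35 = $144.33 million.

$144.33 million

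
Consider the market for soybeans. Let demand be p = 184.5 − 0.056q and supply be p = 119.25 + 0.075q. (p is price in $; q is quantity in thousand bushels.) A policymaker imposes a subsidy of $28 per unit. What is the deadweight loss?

$2992.37 thousand

Competitive equilibrium: 184.5 − 0.056q = 119.25 + 0.075q → q* = 498.0916, p* = 156.6069.
The subsidy lowers effective supply by 28: p = 91.25 + 0.075q.
New quantity: 184.5 − 0.056q = 91.25 + 0.075q → q' = 711.8321.
Overproduction Δq = 711.8321 − 498.0916 = 213.7405; wedge = subsidy = 28.
DWL = ½ × 213.7405 × 28 = $2992.37 thousand.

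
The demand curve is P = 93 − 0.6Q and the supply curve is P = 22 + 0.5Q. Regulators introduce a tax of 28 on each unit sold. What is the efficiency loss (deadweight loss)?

Competitive equilibrium: 93 − 0.6Q = 22 + 0.5Q → Q* = 64.5455, P* = 54.2727.
With the tax, the buyer price exceeds the seller price by 28: (93 − 0.6Q) − (22 + 0.5Q) = 28 → Q' = 39.0909.
ΔQ = 64.5455 − 39.0909 = 25.4546; the wedge equals the tax, 28.
The triangle = ½ × 25.4546 × 28 = 356.36.

356.36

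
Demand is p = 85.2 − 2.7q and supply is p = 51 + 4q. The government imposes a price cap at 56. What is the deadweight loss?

Competitive equilibrium: 85.2 − 2.7q = 51 + 4q → q* = 5.1045, p* = 71.4179.
At the ceiling p = 56, quantity supplied = (56 − 51)/4 = 1.25.
Willingness to pay at q' = 1.25: 85.2 − 2.7·1.25 = 81.825.
Δq = 5.1045 − 1.25 = 3.8545; wedge = 81.825 − 56 = 25.825.
DWL = ½ × 3.8545 × 25.825 = 49.77.

49.77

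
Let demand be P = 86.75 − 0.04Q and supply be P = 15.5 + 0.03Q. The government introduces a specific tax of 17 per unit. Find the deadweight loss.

2064.29

Competitive equilibrium: 86.75 − 0.04Q = 15.5 + 0.03Q → Q* = 1017.8571, P* = 46.0357.
With the tax, the buyer price exceeds the seller price by 17: (86.75 − 0.04Q) − (15.5 + 0.03Q) = 17 → Q' = 775.
ΔQ = 1017.8571 − 775 = 242.8571; the wedge equals the tax, 17.
Welfare loss = ½ × 242.8571 × 17 = 2064.29.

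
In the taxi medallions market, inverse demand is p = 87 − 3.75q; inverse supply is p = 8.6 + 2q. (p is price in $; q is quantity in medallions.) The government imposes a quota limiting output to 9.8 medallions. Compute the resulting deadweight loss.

$42.28

Competitive equilibrium: 87 − 3.75q = 8.6 + 2q → q* = 13.6348, p* = 35.8696.
At q = 9.8: demand price = 87 − 3.75·9.8 = 50.25; supply price = 8.6 + 2·9.8 = 28.2.
Δq = 13.6348 − 9.8 = 3.8348; wedge = 50.25 − 28.2 = 22.05.
DWL = ½ × 3.8348 × 22.05 = $42.28.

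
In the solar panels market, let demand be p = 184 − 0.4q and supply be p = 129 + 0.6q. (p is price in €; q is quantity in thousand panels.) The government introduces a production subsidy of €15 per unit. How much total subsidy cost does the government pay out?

€1050 thousand

Competitive equilibrium: 184 − 0.4q = 129 + 0.6q → q* = 55, p* = 162.
The subsidy lowers effective supply by 15: p = 114 + 0.6q.
New quantity: 184 − 0.4q = 114 + 0.6q → q' = 70.
Total subsidy cost = 15 × 70 = €1050 thousand.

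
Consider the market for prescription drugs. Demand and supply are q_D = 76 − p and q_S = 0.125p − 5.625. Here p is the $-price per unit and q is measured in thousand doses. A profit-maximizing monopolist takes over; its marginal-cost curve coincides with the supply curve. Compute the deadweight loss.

In inverse form: demand p = 76 − q, supply p = 45 + 8q.
Competitive equilibrium: 76 − q = 45 + 8q → q* = 3.4444, p* = 72.5556.
Marginal revenue: MR = 76 − 2q. Set MR = MC: 76 − 2q = 45 + 8q → q_m = 3.1.
Price p_m = 76 − 1·3.1 = 72.9; MC(q_m) = 45 + 8·3.1 = 69.8.
Competitive q* = 3.4444, so Δq = 0.3444; wedge = 72.9 − 69.8 = 3.1.
Deadweight loss = ½ × 0.3444 × 3.1 = $0.53 thousand.

$0.53 thousand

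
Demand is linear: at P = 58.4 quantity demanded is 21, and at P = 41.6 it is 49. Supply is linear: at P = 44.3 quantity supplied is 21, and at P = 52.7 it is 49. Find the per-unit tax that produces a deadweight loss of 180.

18

Demand slope = (41.6 − 58.4)/(49 − 21) = −0.6, so P = 71 − 0.6Q.
Supply slope = (52.7 − 44.3)/(49 − 21) = 0.3, so P = 38 + 0.3Q.
Competitive equilibrium: 71 − 0.6Q = 38 + 0.3Q → Q* = 36.6667, P* = 49.
A tax t gives ΔQ = t/0.9 and wedge t, so DWL = t²/1.8.
t²/1.8 = 180 → t² = 324 → t = 18.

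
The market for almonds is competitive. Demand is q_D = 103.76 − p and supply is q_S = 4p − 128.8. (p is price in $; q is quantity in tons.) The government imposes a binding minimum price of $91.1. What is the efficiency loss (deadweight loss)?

In inverse form: demand p = 103.76 − q, supply p = 32.2 + 0.25q.
Competitive equilibrium: 103.76 − q = 32.2 + 0.25q → q* = 57.248, p* = 46.512.
At the floor p = 91.1, quantity demanded = (103.76 − 91.1)/1 = 12.66.
Sellers' marginal cost at q' = 12.66: 32.2 + 0.25·12.66 = 35.365.
Δq = 57.248 − 12.66 = 44.588; wedge = 91.1 − 35.365 = 55.735.
Deadweight loss = ½ × 44.588 × 55.735 = $1242.56.

$1242.56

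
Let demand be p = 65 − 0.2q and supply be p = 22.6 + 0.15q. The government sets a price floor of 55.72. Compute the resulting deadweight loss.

977.64

Competitive equilibrium: 65 − 0.2q = 22.6 + 0.15q → q* = 121.1429, p* = 40.7714.
At the floor p = 55.72, quantity demanded = (65 − 55.72)/0.2 = 46.4.
Sellers' marginal cost at q' = 46.4: 22.6 + 0.15·46.4 = 29.56.
Δq = 121.1429 − 46.4 = 74.7429; wedge = 55.72 − 29.56 = 26.16.
Deadweight loss = ½ × 74.7429 × 26.16 = 977.64.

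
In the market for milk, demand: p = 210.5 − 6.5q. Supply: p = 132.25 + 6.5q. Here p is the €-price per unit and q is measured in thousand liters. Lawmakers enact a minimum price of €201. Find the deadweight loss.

€135.02 thousand

Competitive equilibrium: 210.5 − 6.5q = 132.25 + 6.5q → q* = 6.0192, p* = 171.375.
At the floor p = 201, quantity demanded = (210.5 − 201)/6.5 = 1.4615.
Sellers' marginal cost at q' = 1.4615: 132.25 + 6.5·1.4615 = 141.7498.
Δq = 6.0192 − 1.4615 = 4.5577; wedge = 201 − 141.7498 = 59.2502.
The triangle = ½ × 4.5577 × 59.2502 = €135.02 thousand.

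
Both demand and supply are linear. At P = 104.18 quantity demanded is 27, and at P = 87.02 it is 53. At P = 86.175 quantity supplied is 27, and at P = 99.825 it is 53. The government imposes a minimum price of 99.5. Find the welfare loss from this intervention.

Demand slope = (87.02 − 104.18)/(53 − 27) = −0.66, so P = 122 − 0.66Q.
Supply slope = (99.825 − 86.175)/(53 − 27) = 0.525, so P = 72 + 0.525Q.
Competitive equilibrium: 122 − 0.66Q = 72 + 0.525Q → Q* = 42.1941, P* = 94.1519.
At the floor P = 99.5, quantity demanded = (122 − 99.5)/0.66 = 34.0909.
Sellers' marginal cost at Q' = 34.0909: 72 + 0.525·34.0909 = 89.8977.
ΔQ = 42.1941 − 34.0909 = 8.1032; wedge = 99.5 − 89.8977 = 9.6023.
Welfare loss = ½ × 8.1032 × 9.6023 = 38.90.

38.90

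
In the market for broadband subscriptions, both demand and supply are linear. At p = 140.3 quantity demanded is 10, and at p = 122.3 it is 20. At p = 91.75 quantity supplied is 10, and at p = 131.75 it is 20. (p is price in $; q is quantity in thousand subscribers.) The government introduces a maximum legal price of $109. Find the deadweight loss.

Demand slope = (122.3 − 140.3)/(20 − 10) = −1.8, so p = 158.3 − 1.8q.
Supply slope = (131.75 − 91.75)/(20 − 10) = 4, so p = 51.75 + 4q.
Competitive equilibrium: 158.3 − 1.8q = 51.75 + 4q → q* = 18.3707, p* = 125.2328.
At the ceiling p = 109, quantity supplied = (109 − 51.75)/4 = 14.3125.
Willingness to pay at q' = 14.3125: 158.3 − 1.8·14.3125 = 132.5375.
Δq = 18.3707 − 14.3125 = 4.0582; wedge = 132.5375 − 109 = 23.5375.
Welfare loss = ½ × 4.0582 × 23.5375 = $47.76 thousand.

$47.76 thousand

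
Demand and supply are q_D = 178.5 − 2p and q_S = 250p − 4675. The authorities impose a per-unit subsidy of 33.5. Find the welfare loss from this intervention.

1113.34

In inverse form: demand p = 89.25 − 0.5q, supply p = 18.7 + 0.004q.
Competitive equilibrium: 89.25 − 0.5q = 18.7 + 0.004q → q* = 139.9802, p* = 19.2599.
The subsidy lowers effective supply by 33.5: p = 0.004q − 14.8.
New quantity: 89.25 − 0.5q = 0.004q − 14.8 → q' = 206.4484.
Overproduction Δq = 206.4484 − 139.9802 = 66.4682; wedge = subsidy = 33.5.
Welfare loss = ½ × 66.4682 × 33.5 = 1113.34.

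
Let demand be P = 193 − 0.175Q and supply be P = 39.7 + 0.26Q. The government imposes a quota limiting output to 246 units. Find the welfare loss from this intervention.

2462.95

Competitive equilibrium: 193 − 0.175Q = 39.7 + 0.26Q → Q* = 352.4138, P* = 131.3276.
At Q = 246: demand price = 193 − 0.175·246 = 149.95; supply price = 39.7 + 0.26·246 = 103.66.
ΔQ = 352.4138 − 246 = 106.4138; wedge = 149.95 − 103.66 = 46.29.
Deadweight loss = ½ × 106.4138 × 46.29 = 2462.95.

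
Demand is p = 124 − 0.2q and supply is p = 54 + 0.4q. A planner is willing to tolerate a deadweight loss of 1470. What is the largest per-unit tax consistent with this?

Competitive equilibrium: 124 − 0.2q = 54 + 0.4q → q* = 116.6667, p* = 100.6667.
A tax t gives Δq = t/0.6 and wedge t, so DWL = t²/1.2.
t²/1.2 = 1470 → t² = 1764 → t = 42.

42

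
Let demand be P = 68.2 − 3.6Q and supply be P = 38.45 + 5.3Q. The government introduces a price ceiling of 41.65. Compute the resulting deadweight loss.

33.38

Competitive equilibrium: 68.2 − 3.6Q = 38.45 + 5.3Q → Q* = 3.3427, P* = 56.1663.
At the ceiling P = 41.65, quantity supplied = (41.65 − 38.45)/5.3 = 0.6038.
Willingness to pay at Q' = 0.6038: 68.2 − 3.6·0.6038 = 66.0263.
ΔQ = 3.3427 − 0.6038 = 2.7389; wedge = 66.0263 − 41.65 = 24.3763.
The triangle = ½ × 2.7389 × 24.3763 = 33.38.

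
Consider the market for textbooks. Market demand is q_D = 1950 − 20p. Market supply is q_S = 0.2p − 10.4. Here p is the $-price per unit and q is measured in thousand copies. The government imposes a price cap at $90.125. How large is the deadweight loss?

In inverse form: demand p = 97.5 − 0.05q, supply p = 52 + 5q.
Competitive equilibrium: 97.5 − 0.05q = 52 + 5q → q* = 9.0099, p* = 97.0495.
At the ceiling p = 90.125, quantity supplied = (90.125 − 52)/5 = 7.625.
Willingness to pay at q' = 7.625: 97.5 − 0.05·7.625 = 97.1188.
Δq = 9.0099 − 7.625 = 1.3849; wedge = 97.1188 − 90.125 = 6.9938.
Welfare loss = ½ × 1.3849 × 6.9938 = $4.84 thousand.

$4.84 thousand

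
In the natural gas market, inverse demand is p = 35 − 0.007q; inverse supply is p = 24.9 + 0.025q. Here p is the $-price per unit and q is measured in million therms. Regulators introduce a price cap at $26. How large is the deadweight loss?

$1180.48 million

Competitive equilibrium: 35 − 0.007q = 24.9 + 0.025q → q* = 315.625, p* = 32.7906.
At the ceiling p = 26, quantity supplied = (26 − 24.9)/0.025 = 44.
Willingness to pay at q' = 44: 35 − 0.007·44 = 34.692.
Δq = 315.625 − 44 = 271.625; wedge = 34.692 − 26 = 8.692.
Welfare loss = ½ × 271.625 × 8.692 = $1180.48 million.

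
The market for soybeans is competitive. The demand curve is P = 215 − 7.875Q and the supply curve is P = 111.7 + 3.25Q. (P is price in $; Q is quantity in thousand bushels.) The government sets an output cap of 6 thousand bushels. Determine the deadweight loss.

$60.04 thousand

Competitive equilibrium: 215 − 7.875Q = 111.7 + 3.25Q → Q* = 9.2854, P* = 141.8775.
At Q = 6: demand price = 215 − 7.875·6 = 167.75; supply price = 111.7 + 3.25·6 = 131.2.
ΔQ = 9.2854 − 6 = 3.2854; wedge = 167.75 − 131.2 = 36.55.
Deadweight loss = ½ × 3.2854 × 36.55 = $60.04 thousand.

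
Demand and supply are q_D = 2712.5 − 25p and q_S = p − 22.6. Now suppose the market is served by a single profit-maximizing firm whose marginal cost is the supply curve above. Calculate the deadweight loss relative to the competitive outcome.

4.87

In inverse form: demand p = 108.5 − 0.04q, supply p = 22.6 + q.
Competitive equilibrium: 108.5 − 0.04q = 22.6 + q → q* = 82.5962, p* = 105.1962.
Marginal revenue: MR = 108.5 − 0.08q. Set MR = MC: 108.5 − 0.08q = 22.6 + q → q_m = 79.537.
Price p_m = 108.5 − 0.04·79.537 = 105.3185; MC(q_m) = 22.6 + 1·79.537 = 102.137.
Competitive q* = 82.5962, so Δq = 3.0592; wedge = 105.3185 − 102.137 = 3.1815.
Deadweight loss = ½ × 3.0592 × 3.1815 = 4.87.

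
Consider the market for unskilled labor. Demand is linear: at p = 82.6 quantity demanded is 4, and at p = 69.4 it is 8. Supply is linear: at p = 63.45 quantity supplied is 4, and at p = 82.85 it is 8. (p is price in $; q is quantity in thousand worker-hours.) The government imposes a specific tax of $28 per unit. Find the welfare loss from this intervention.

Demand slope = (69.4 − 82.6)/(8 − 4) = −3.3, so p = 95.8 − 3.3q.
Supply slope = (82.85 − 63.45)/(8 − 4) = 4.85, so p = 44.05 + 4.85q.
Competitive equilibrium: 95.8 − 3.3q = 44.05 + 4.85q → q* = 6.3497, p* = 74.846.
With the tax, the buyer price exceeds the seller price by 28: (95.8 − 3.3q) − (44.05 + 4.85q) = 28 → q' = 2.9141.
Δq = 6.3497 − 2.9141 = 3.4356; the wedge equals the tax, 28.
DWL = ½ × 3.4356 × 28 = $48.10 thousand.

$48.10 thousand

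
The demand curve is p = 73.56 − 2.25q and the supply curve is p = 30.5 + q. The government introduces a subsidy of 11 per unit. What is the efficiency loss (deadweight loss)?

18.62

Competitive equilibrium: 73.56 − 2.25q = 30.5 + q → q* = 13.2492, p* = 43.7492.
The subsidy lowers effective supply by 11: p = 19.5 + q.
New quantity: 73.56 − 2.25q = 19.5 + q → q' = 16.6338.
Overproduction Δq = 16.6338 − 13.2492 = 3.3846; wedge = subsidy = 11.
Deadweight loss = ½ × 3.3846 × 11 = 18.62.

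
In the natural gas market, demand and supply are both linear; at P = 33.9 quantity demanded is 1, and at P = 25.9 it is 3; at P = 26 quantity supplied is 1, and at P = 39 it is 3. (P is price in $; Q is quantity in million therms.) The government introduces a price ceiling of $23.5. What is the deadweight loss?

$6.79 million

Demand slope = (25.9 − 33.9)/(3 − 1) = −4, so P = 37.9 − 4Q.
Supply slope = (39 − 26)/(3 − 1) = 6.5, so P = 19.5 + 6.5Q.
Competitive equilibrium: 37.9 − 4Q = 19.5 + 6.5Q → Q* = 1.7524, P* = 30.8905.
At the ceiling P = 23.5, quantity supplied = (23.5 − 19.5)/6.5 = 0.6154.
Willingness to pay at Q' = 0.6154: 37.9 − 4·0.6154 = 35.4384.
ΔQ = 1.7524 − 0.6154 = 1.137; wedge = 35.4384 − 23.5 = 11.9384.
Welfare loss = ½ × 1.137 × 11.9384 = $6.79 million.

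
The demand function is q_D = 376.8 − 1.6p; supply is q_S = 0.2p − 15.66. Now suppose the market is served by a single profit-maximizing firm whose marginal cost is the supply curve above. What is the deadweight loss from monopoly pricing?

21.97

In inverse form: demand p = 235.5 − 0.625q, supply p = 78.3 + 5q.
Competitive equilibrium: 235.5 − 0.625q = 78.3 + 5q → q* = 27.9467, p* = 218.0333.
Marginal revenue: MR = 235.5 − 1.25q. Set MR = MC: 235.5 − 1.25q = 78.3 + 5q → q_m = 25.152.
Price p_m = 235.5 − 0.625·25.152 = 219.78; MC(q_m) = 78.3 + 5·25.152 = 204.06.
Competitive q* = 27.9467, so Δq = 2.7947; wedge = 219.78 − 204.06 = 15.72.
Welfare loss = ½ × 2.7947 × 15.72 = 21.97.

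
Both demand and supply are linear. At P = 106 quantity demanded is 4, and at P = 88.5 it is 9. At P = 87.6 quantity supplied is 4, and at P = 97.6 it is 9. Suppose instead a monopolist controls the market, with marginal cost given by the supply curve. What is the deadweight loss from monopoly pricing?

Demand slope = (88.5 − 106)/(9 − 4) = −3.5, so P = 120 − 3.5Q.
Supply slope = (97.6 − 87.6)/(9 − 4) = 2, so P = 79.6 + 2Q.
Competitive equilibrium: 120 − 3.5Q = 79.6 + 2Q → Q* = 7.3455, P* = 94.2909.
Marginal revenue: MR = 120 − 7Q. Set MR = MC: 120 − 7Q = 79.6 + 2Q → Q_m = 4.4889.
Price P_m = 120 − 3.5·4.4889 = 104.2889; MC(Q_m) = 79.6 + 2·4.4889 = 88.5778.
Competitive Q* = 7.3455, so ΔQ = 2.8566; wedge = 104.2889 − 88.5778 = 15.7111.
Welfare loss = ½ × 2.8566 × 15.7111 = 22.44.

22.44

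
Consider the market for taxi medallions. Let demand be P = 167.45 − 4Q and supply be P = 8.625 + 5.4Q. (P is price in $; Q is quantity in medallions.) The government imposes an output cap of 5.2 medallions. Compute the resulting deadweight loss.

Competitive equilibrium: 167.45 − 4Q = 8.625 + 5.4Q → Q* = 16.8963, P* = 99.8649.
At Q = 5.2: demand price = 167.45 − 4·5.2 = 146.65; supply price = 8.625 + 5.4·5.2 = 36.705.
ΔQ = 16.8963 − 5.2 = 11.6963; wedge = 146.65 − 36.705 = 109.945.
The triangle = ½ × 11.6963 × 109.945 = $642.97.

$642.97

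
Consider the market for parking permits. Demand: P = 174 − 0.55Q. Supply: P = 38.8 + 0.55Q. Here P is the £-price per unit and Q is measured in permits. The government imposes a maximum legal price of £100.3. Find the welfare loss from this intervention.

£67.65

Competitive equilibrium: 174 − 0.55Q = 38.8 + 0.55Q → Q* = 122.9091, P* = 106.4.
At the ceiling P = 100.3, quantity supplied = (100.3 − 38.8)/0.55 = 111.8182.
Willingness to pay at Q' = 111.8182: 174 − 0.55·111.8182 = 112.5.
ΔQ = 122.9091 − 111.8182 = 11.0909; wedge = 112.5 − 100.3 = 12.2.
The triangle = ½ × 11.0909 × 12.2 = £67.65.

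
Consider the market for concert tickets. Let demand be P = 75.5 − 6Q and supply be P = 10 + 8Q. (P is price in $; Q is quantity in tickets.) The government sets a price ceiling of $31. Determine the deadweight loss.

Competitive equilibrium: 75.5 − 6Q = 10 + 8Q → Q* = 4.6786, P* = 47.4286.
At the ceiling P = 31, quantity supplied = (31 − 10)/8 = 2.625.
Willingness to pay at Q' = 2.625: 75.5 − 6·2.625 = 59.75.
ΔQ = 4.6786 − 2.625 = 2.0536; wedge = 59.75 − 31 = 28.75.
DWL = ½ × 2.0536 × 28.75 = $29.52.

$29.52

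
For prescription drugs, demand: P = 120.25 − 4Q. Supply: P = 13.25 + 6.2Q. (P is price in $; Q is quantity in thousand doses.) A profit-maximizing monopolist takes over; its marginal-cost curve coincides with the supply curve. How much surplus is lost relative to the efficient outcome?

$44.53 thousand

Competitive equilibrium: 120.25 − 4Q = 13.25 + 6.2Q → Q* = 10.4902, P* = 78.2892.
Marginal revenue: MR = 120.25 − 8Q. Set MR = MC: 120.25 − 8Q = 13.25 + 6.2Q → Q_m = 7.5352.
Price P_m = 120.25 − 4·7.5352 = 90.1092; MC(Q_m) = 13.25 + 6.2·7.5352 = 59.9682.
Competitive Q* = 10.4902, so ΔQ = 2.955; wedge = 90.1092 − 59.9682 = 30.141.
Welfare loss = ½ × 2.955 × 30.141 = $44.53 thousand.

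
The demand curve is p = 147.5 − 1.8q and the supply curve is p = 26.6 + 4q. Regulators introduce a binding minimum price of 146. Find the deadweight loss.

1161.33

Competitive equilibrium: 147.5 − 1.8q = 26.6 + 4q → q* = 20.84483, p* = 109.97931.
At the floor p = 146, quantity demanded = (147.5 − 146)/1.8 = 0.83333.
Sellers' marginal cost at q' = 0.83333: 26.6 + 4·0.83333 = 29.93332.
Δq = 20.84483 − 0.83333 = 20.0115; wedge = 146 − 29.93332 = 116.06668.
Welfare loss = ½ × 20.0115 × 116.06668 = 1161.33.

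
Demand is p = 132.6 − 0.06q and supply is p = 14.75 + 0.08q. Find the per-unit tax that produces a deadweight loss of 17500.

70

Competitive equilibrium: 132.6 − 0.06q = 14.75 + 0.08q → q* = 841.7857, p* = 82.0929.
A tax t gives Δq = t/0.14 and wedge t, so DWL = t²/0.28.
t²/0.28 = 17500 → t² = 4900 → t = 70.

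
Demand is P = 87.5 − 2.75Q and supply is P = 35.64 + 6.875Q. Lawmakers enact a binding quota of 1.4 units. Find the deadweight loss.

76.54

Competitive equilibrium: 87.5 − 2.75Q = 35.64 + 6.875Q → Q* = 5.3881, P* = 72.6829.
At Q = 1.4: demand price = 87.5 − 2.75·1.4 = 83.65; supply price = 35.64 + 6.875·1.4 = 45.265.
ΔQ = 5.3881 − 1.4 = 3.9881; wedge = 83.65 − 45.265 = 38.385.
The triangle = ½ × 3.9881 × 38.385 = 76.54.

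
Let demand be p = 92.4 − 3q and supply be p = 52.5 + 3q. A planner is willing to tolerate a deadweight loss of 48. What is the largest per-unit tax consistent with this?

Competitive equilibrium: 92.4 − 3q = 52.5 + 3q → q* = 6.65, p* = 72.45.
A tax t gives Δq = t/6 and wedge t, so DWL = t²/12.
t²/12 = 48 → t² = 576 → t = 24.

24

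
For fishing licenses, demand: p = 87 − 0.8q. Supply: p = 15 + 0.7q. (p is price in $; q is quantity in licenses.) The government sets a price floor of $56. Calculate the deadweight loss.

Competitive equilibrium: 87 − 0.8q = 15 + 0.7q → q* = 48, p* = 48.6.
At the floor p = 56, quantity demanded = (87 − 56)/0.8 = 38.75.
Sellers' marginal cost at q' = 38.75: 15 + 0.7·38.75 = 42.125.
Δq = 48 − 38.75 = 9.25; wedge = 56 − 42.125 = 13.875.
DWL = ½ × 9.25 × 13.875 = $64.17.

$64.17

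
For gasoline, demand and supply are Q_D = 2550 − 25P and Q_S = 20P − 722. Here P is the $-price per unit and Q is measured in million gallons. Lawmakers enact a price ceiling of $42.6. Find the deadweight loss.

$16320.22 million

In inverse form: demand P = 102 − 0.04Q, supply P = 36.1 + 0.05Q.
Competitive equilibrium: 102 − 0.04Q = 36.1 + 0.05Q → Q* = 732.2222, P* = 72.7111.
At the ceiling P = 42.6, quantity supplied = (42.6 − 36.1)/0.05 = 130.
Willingness to pay at Q' = 130: 102 − 0.04·130 = 96.8.
ΔQ = 732.2222 − 130 = 602.2222; wedge = 96.8 − 42.6 = 54.2.
DWL = ½ × 602.2222 × 54.2 = $16320.22 million.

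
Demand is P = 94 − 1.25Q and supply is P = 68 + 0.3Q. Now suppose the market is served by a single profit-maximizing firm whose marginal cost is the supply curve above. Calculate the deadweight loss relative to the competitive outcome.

43.46

Competitive equilibrium: 94 − 1.25Q = 68 + 0.3Q → Q* = 16.7742, P* = 73.0323.
Marginal revenue: MR = 94 − 2.5Q. Set MR = MC: 94 − 2.5Q = 68 + 0.3Q → Q_m = 9.2857.
Price P_m = 94 − 1.25·9.2857 = 82.3929; MC(Q_m) = 68 + 0.3·9.2857 = 70.7857.
Competitive Q* = 16.7742, so ΔQ = 7.4885; wedge = 82.3929 − 70.7857 = 11.6072.
Deadweight loss = ½ × 7.4885 × 11.6072 = 43.46.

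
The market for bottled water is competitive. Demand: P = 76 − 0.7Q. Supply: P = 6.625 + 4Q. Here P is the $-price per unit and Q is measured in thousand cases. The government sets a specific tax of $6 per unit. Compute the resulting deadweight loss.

Competitive equilibrium: 76 − 0.7Q = 6.625 + 4Q → Q* = 14.7606, P* = 65.6676.
With the tax, the buyer price exceeds the seller price by 6: (76 − 0.7Q) − (6.625 + 4Q) = 6 → Q' = 13.484.
ΔQ = 14.7606 − 13.484 = 1.2766; the wedge equals the tax, 6.
Deadweight loss = ½ × 1.2766 × 6 = $3.83 thousand.

$3.83 thousand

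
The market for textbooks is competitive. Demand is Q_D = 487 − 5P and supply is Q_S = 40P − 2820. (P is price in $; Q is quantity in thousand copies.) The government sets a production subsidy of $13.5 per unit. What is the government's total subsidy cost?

In inverse form: demand P = 97.4 − 0.2Q, supply P = 70.5 + 0.025Q.
Competitive equilibrium: 97.4 − 0.2Q = 70.5 + 0.025Q → Q* = 119.5556, P* = 73.4889.
The subsidy lowers effective supply by 13.5: P = 57 + 0.025Q.
New quantity: 97.4 − 0.2Q = 57 + 0.025Q → Q' = 179.5556.
Total subsidy cost = 13.5 × 179.5556 = $2424 thousand.

$2424 thousand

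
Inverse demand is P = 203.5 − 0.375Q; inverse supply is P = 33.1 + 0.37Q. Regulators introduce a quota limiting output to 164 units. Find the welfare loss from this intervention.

Competitive equilibrium: 203.5 − 0.375Q = 33.1 + 0.37Q → Q* = 228.72483, P* = 117.72819.
At Q = 164: demand price = 203.5 − 0.375·164 = 142; supply price = 33.1 + 0.37·164 = 93.78.
ΔQ = 228.72483 − 164 = 64.72483; wedge = 142 − 93.78 = 48.22.
The triangle = ½ × 64.72483 × 48.22 = 1560.52.

1560.52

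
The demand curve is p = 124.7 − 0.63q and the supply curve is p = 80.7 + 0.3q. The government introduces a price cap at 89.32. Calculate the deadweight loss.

160.50

Competitive equilibrium: 124.7 − 0.63q = 80.7 + 0.3q → q* = 47.3118, p* = 94.8935.
At the ceiling p = 89.32, quantity supplied = (89.32 − 80.7)/0.3 = 28.7333.
Willingness to pay at q' = 28.7333: 124.7 − 0.63·28.7333 = 106.598.
Δq = 47.3118 − 28.7333 = 18.5785; wedge = 106.598 − 89.32 = 17.278.
The triangle = ½ × 18.5785 × 17.278 = 160.50.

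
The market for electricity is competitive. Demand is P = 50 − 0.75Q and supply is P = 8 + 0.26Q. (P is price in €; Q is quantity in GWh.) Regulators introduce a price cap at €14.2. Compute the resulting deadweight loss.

€158.89

Competitive equilibrium: 50 − 0.75Q = 8 + 0.26Q → Q* = 41.5842, P* = 18.8119.
At the ceiling P = 14.2, quantity supplied = (14.2 − 8)/0.26 = 23.8462.
Willingness to pay at Q' = 23.8462: 50 − 0.75·23.8462 = 32.1154.
ΔQ = 41.5842 − 23.8462 = 17.738; wedge = 32.1154 − 14.2 = 17.9154.
The triangle = ½ × 17.738 × 17.9154 = €158.89.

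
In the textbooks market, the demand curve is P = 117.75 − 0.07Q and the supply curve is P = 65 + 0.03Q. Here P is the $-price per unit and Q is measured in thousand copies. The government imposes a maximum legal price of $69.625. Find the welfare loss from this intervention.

$6968.89 thousand

Competitive equilibrium: 117.75 − 0.07Q = 65 + 0.03Q → Q* = 527.5, P* = 80.825.
At the ceiling P = 69.625, quantity supplied = (69.625 − 65)/0.03 = 154.16667.
Willingness to pay at Q' = 154.16667: 117.75 − 0.07·154.16667 = 106.95833.
ΔQ = 527.5 − 154.16667 = 373.33333; wedge = 106.95833 − 69.625 = 37.33333.
DWL = ½ × 373.33333 × 37.33333 = $6968.89 thousand.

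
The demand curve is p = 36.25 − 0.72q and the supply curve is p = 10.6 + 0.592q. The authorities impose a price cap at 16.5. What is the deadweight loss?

Competitive equilibrium: 36.25 − 0.72q = 10.6 + 0.592q → q* = 19.5503, p* = 22.1738.
At the ceiling p = 16.5, quantity supplied = (16.5 − 10.6)/0.592 = 9.9662.
Willingness to pay at q' = 9.9662: 36.25 − 0.72·9.9662 = 29.0743.
Δq = 19.5503 − 9.9662 = 9.5841; wedge = 29.0743 − 16.5 = 12.5743.
Deadweight loss = ½ × 9.5841 × 12.5743 = 60.26.

60.26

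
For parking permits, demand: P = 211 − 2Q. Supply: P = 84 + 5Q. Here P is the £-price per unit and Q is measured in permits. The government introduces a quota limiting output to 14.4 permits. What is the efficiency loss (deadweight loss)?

£49.03

Competitive equilibrium: 211 − 2Q = 84 + 5Q → Q* = 18.1429, P* = 174.7143.
At Q = 14.4: demand price = 211 − 2·14.4 = 182.2; supply price = 84 + 5·14.4 = 156.
ΔQ = 18.1429 − 14.4 = 3.7429; wedge = 182.2 − 156 = 26.2.
Welfare loss = ½ × 3.7429 × 26.2 = £49.03.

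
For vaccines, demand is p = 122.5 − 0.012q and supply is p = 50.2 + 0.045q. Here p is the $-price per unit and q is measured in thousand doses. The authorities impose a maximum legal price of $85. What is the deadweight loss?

$6985.69 thousand

Competitive equilibrium: 122.5 − 0.012q = 50.2 + 0.045q → q* = 1268.4211, p* = 107.2789.
At the ceiling p = 85, quantity supplied = (85 − 50.2)/0.045 = 773.3333.
Willingness to pay at q' = 773.3333: 122.5 − 0.012·773.3333 = 113.22.
Δq = 1268.4211 − 773.3333 = 495.0878; wedge = 113.22 − 85 = 28.22.
Deadweight loss = ½ × 495.0878 × 28.22 = $6985.69 thousand.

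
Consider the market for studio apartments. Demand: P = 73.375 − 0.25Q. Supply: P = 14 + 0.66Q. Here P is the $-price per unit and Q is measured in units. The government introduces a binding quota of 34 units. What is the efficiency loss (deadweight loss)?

$444.26

Competitive equilibrium: 73.375 − 0.25Q = 14 + 0.66Q → Q* = 65.2473, P* = 57.0632.
At Q = 34: demand price = 73.375 − 0.25·34 = 64.875; supply price = 14 + 0.66·34 = 36.44.
ΔQ = 65.2473 − 34 = 31.2473; wedge = 64.875 − 36.44 = 28.435.
DWL = ½ × 31.2473 × 28.435 = $444.26.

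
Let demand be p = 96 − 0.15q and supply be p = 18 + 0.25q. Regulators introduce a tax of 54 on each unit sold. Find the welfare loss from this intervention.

Competitive equilibrium: 96 − 0.15q = 18 + 0.25q → q* = 195, p* = 66.75.
With the tax, the buyer price exceeds the seller price by 54: (96 − 0.15q) − (18 + 0.25q) = 54 → q' = 60.
Δq = 195 − 60 = 135; the wedge equals the tax, 54.
The triangle = ½ × 135 × 54 = 3645.

3645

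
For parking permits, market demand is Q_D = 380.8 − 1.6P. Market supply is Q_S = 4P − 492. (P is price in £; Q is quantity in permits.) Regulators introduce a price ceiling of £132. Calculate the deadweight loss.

£3984.14

In inverse form: demand P = 238 − 0.625Q, supply P = 123 + 0.25Q.
Competitive equilibrium: 238 − 0.625Q = 123 + 0.25Q → Q* = 131.4286, P* = 155.8571.
At the ceiling P = 132, quantity supplied = (132 − 123)/0.25 = 36.
Willingness to pay at Q' = 36: 238 − 0.625·36 = 215.5.
ΔQ = 131.4286 − 36 = 95.4286; wedge = 215.5 − 132 = 83.5.
Deadweight loss = ½ × 95.4286 × 83.5 = £3984.14.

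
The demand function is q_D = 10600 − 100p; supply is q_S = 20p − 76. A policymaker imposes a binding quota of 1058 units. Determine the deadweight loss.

In inverse form: demand p = 106 − 0.01q, supply p = 3.8 + 0.05q.
Competitive equilibrium: 106 − 0.01q = 3.8 + 0.05q → q* = 1703.3333, p* = 88.9667.
At q = 1058: demand price = 106 − 0.01·1058 = 95.42; supply price = 3.8 + 0.05·1058 = 56.7.
Δq = 1703.3333 − 1058 = 645.3333; wedge = 95.42 − 56.7 = 38.72.
Deadweight loss = ½ × 645.3333 × 38.72 = 12493.65.

12493.65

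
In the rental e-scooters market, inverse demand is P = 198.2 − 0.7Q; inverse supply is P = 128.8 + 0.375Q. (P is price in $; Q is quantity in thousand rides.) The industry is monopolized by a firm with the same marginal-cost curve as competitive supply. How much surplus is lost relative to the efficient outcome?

Competitive equilibrium: 198.2 − 0.7Q = 128.8 + 0.375Q → Q* = 64.5581, P* = 153.0093.
Marginal revenue: MR = 198.2 − 1.4Q. Set MR = MC: 198.2 − 1.4Q = 128.8 + 0.375Q → Q_m = 39.0986.
Price P_m = 198.2 − 0.7·39.0986 = 170.831; MC(Q_m) = 128.8 + 0.375·39.0986 = 143.462.
Competitive Q* = 64.5581, so ΔQ = 25.4595; wedge = 170.831 − 143.462 = 27.369.
Welfare loss = ½ × 25.4595 × 27.369 = $348.40 thousand.

$348.40 thousand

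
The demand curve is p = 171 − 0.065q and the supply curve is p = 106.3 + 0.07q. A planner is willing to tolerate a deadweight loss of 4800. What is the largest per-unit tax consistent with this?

36

Competitive equilibrium: 171 − 0.065q = 106.3 + 0.07q → q* = 479.2593, p* = 139.8481.
A tax t gives Δq = t/0.135 and wedge t, so DWL = t²/0.27.
t²/0.27 = 4800 → t² = 1296 → t = 36.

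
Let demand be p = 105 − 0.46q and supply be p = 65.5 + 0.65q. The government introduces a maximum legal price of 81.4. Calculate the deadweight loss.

68.68

Competitive equilibrium: 105 − 0.46q = 65.5 + 0.65q → q* = 35.5856, p* = 88.6306.
At the ceiling p = 81.4, quantity supplied = (81.4 − 65.5)/0.65 = 24.4615.
Willingness to pay at q' = 24.4615: 105 − 0.46·24.4615 = 93.7477.
Δq = 35.5856 − 24.4615 = 11.1241; wedge = 93.7477 − 81.4 = 12.3477.
Deadweight loss = ½ × 11.1241 × 12.3477 = 68.68.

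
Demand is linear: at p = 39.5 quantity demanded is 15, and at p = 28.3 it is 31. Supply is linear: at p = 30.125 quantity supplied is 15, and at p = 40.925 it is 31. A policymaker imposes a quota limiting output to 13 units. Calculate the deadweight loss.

Demand slope = (28.3 − 39.5)/(31 − 15) = −0.7, so p = 50 − 0.7q.
Supply slope = (40.925 − 30.125)/(31 − 15) = 0.675, so p = 20 + 0.675q.
Competitive equilibrium: 50 − 0.7q = 20 + 0.675q → q* = 21.8182, p* = 34.7273.
At q = 13: demand price = 50 − 0.7·13 = 40.9; supply price = 20 + 0.675·13 = 28.775.
Δq = 21.8182 − 13 = 8.8182; wedge = 40.9 − 28.775 = 12.125.
Deadweight loss = ½ × 8.8182 × 12.125 = 53.46.

53.46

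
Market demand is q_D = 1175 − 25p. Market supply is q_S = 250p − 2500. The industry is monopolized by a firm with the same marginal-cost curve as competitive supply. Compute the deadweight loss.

In inverse form: demand p = 47 − 0.04q, supply p = 10 + 0.004q.
Competitive equilibrium: 47 − 0.04q = 10 + 0.004q → q* = 840.90909, p* = 13.36364.
Marginal revenue: MR = 47 − 0.08q. Set MR = MC: 47 − 0.08q = 10 + 0.004q → q_m = 440.47619.
Price p_m = 47 − 0.04·440.47619 = 29.38095; MC(q_m) = 10 + 0.004·440.47619 = 11.7619.
Competitive q* = 840.90909, so Δq = 400.4329; wedge = 29.38095 − 11.7619 = 17.61905.
Welfare loss = ½ × 400.4329 × 17.61905 = 3527.62.

3527.62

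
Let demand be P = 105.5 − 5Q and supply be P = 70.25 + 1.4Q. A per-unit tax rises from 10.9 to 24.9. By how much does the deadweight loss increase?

39.16

Competitive equilibrium: 105.5 − 5Q = 70.25 + 1.4Q → Q* = 5.5078, P* = 77.9609.
For a per-unit tax t: ΔQ = t/6.4, so DWL = ½·t·(t/6.4) = t²/12.8.
At t = 10.9: DWL = 9.282. At t = 24.9: DWL = 48.438.
Increase = 48.438 − 9.282 = 39.16.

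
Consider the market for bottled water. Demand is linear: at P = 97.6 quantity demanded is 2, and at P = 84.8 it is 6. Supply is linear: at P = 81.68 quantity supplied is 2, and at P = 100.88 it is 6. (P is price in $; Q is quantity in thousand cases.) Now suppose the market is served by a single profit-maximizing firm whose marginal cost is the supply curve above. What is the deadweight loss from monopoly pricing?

Demand slope = (84.8 − 97.6)/(6 − 2) = −3.2, so P = 104 − 3.2Q.
Supply slope = (100.88 − 81.68)/(6 − 2) = 4.8, so P = 72.08 + 4.8Q.
Competitive equilibrium: 104 − 3.2Q = 72.08 + 4.8Q → Q* = 3.99, P* = 91.232.
Marginal revenue: MR = 104 − 6.4Q. Set MR = MC: 104 − 6.4Q = 72.08 + 4.8Q → Q_m = 2.85.
Price P_m = 104 − 3.2·2.85 = 94.88; MC(Q_m) = 72.08 + 4.8·2.85 = 85.76.
Competitive Q* = 3.99, so ΔQ = 1.14; wedge = 94.88 − 85.76 = 9.12.
Deadweight loss = ½ × 1.14 × 9.12 = $5.20 thousand.

$5.20 thousand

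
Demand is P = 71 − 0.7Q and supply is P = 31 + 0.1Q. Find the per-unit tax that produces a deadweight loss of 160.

16

Competitive equilibrium: 71 − 0.7Q = 31 + 0.1Q → Q* = 50, P* = 36.
A tax t gives ΔQ = t/0.8 and wedge t, so DWL = t²/1.6.
t²/1.6 = 160 → t² = 256 → t = 16.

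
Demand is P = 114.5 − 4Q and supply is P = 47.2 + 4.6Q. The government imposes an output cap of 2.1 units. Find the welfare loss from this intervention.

140.96

Competitive equilibrium: 114.5 − 4Q = 47.2 + 4.6Q → Q* = 7.8256, P* = 83.1977.
At Q = 2.1: demand price = 114.5 − 4·2.1 = 106.1; supply price = 47.2 + 4.6·2.1 = 56.86.
ΔQ = 7.8256 − 2.1 = 5.7256; wedge = 106.1 − 56.86 = 49.24.
DWL = ½ × 5.7256 × 49.24 = 140.96.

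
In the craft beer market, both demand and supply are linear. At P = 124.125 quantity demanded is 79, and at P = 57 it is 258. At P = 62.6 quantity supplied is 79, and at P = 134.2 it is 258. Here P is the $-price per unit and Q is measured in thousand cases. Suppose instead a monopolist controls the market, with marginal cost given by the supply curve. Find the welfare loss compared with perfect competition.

Demand slope = (57 − 124.125)/(258 − 79) = −0.375, so P = 153.75 − 0.375Q.
Supply slope = (134.2 − 62.6)/(258 − 79) = 0.4, so P = 31 + 0.4Q.
Competitive equilibrium: 153.75 − 0.375Q = 31 + 0.4Q → Q* = 158.3871, P* = 94.3548.
Marginal revenue: MR = 153.75 − 0.75Q. Set MR = MC: 153.75 − 0.75Q = 31 + 0.4Q → Q_m = 106.7391.
Price P_m = 153.75 − 0.375·106.7391 = 113.7228; MC(Q_m) = 31 + 0.4·106.7391 = 73.6956.
Competitive Q* = 158.3871, so ΔQ = 51.648; wedge = 113.7228 − 73.6956 = 40.0272.
Welfare loss = ½ × 51.648 × 40.0272 = $1033.66 thousand.

$1033.66 thousand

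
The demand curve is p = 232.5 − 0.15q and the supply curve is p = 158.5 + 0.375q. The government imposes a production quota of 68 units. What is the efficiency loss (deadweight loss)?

1397.04

Competitive equilibrium: 232.5 − 0.15q = 158.5 + 0.375q → q* = 140.9524, p* = 211.3571.
At q = 68: demand price = 232.5 − 0.15·68 = 222.3; supply price = 158.5 + 0.375·68 = 184.
Δq = 140.9524 − 68 = 72.9524; wedge = 222.3 − 184 = 38.3.
The triangle = ½ × 72.9524 × 38.3 = 1397.04.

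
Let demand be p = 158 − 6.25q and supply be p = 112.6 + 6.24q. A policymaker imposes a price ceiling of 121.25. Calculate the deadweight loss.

31.58

Competitive equilibrium: 158 − 6.25q = 112.6 + 6.24q → q* = 3.6349, p* = 135.2818.
At the ceiling p = 121.25, quantity supplied = (121.25 − 112.6)/6.24 = 1.3862.
Willingness to pay at q' = 1.3862: 158 − 6.25·1.3862 = 149.3363.
Δq = 3.6349 − 1.3862 = 2.2487; wedge = 149.3363 − 121.25 = 28.0863.
DWL = ½ × 2.2487 × 28.0863 = 31.58.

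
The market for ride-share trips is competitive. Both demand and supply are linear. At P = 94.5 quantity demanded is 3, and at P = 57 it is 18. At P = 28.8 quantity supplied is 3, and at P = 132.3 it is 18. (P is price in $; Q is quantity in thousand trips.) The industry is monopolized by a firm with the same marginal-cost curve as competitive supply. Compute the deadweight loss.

$20.70 thousand

Demand slope = (57 − 94.5)/(18 − 3) = −2.5, so P = 102 − 2.5Q.
Supply slope = (132.3 − 28.8)/(18 − 3) = 6.9, so P = 8.1 + 6.9Q.
Competitive equilibrium: 102 − 2.5Q = 8.1 + 6.9Q → Q* = 9.9894, P* = 77.0266.
Marginal revenue: MR = 102 − 5Q. Set MR = MC: 102 − 5Q = 8.1 + 6.9Q → Q_m = 7.8908.
Price P_m = 102 − 2.5·7.8908 = 82.273; MC(Q_m) = 8.1 + 6.9·7.8908 = 62.5465.
Competitive Q* = 9.9894, so ΔQ = 2.0986; wedge = 82.273 − 62.5465 = 19.7265.
Welfare loss = ½ × 2.0986 × 19.7265 = $20.70 thousand.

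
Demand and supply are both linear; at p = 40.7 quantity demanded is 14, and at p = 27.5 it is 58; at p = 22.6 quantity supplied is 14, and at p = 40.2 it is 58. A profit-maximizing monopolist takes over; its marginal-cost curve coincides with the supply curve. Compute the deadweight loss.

Demand slope = (27.5 − 40.7)/(58 − 14) = −0.3, so p = 44.9 − 0.3q.
Supply slope = (40.2 − 22.6)/(58 − 14) = 0.4, so p = 17 + 0.4q.
Competitive equilibrium: 44.9 − 0.3q = 17 + 0.4q → q* = 39.8571, p* = 32.9429.
Marginal revenue: MR = 44.9 − 0.6q. Set MR = MC: 44.9 − 0.6q = 17 + 0.4q → q_m = 27.9.
Price p_m = 44.9 − 0.3·27.9 = 36.53; MC(q_m) = 17 + 0.4·27.9 = 28.16.
Competitive q* = 39.8571, so Δq = 11.9571; wedge = 36.53 − 28.16 = 8.37.
The triangle = ½ × 11.9571 × 8.37 = 50.04.

50.04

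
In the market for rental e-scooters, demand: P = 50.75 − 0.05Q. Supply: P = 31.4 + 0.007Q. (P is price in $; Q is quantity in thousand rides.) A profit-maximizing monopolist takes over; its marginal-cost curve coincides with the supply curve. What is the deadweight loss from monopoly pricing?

$717.18 thousand

Competitive equilibrium: 50.75 − 0.05Q = 31.4 + 0.007Q → Q* = 339.4737, P* = 33.7763.
Marginal revenue: MR = 50.75 − 0.1Q. Set MR = MC: 50.75 − 0.1Q = 31.4 + 0.007Q → Q_m = 180.8411.
Price P_m = 50.75 − 0.05·180.8411 = 41.7079; MC(Q_m) = 31.4 + 0.007·180.8411 = 32.6659.
Competitive Q* = 339.4737, so ΔQ = 158.6326; wedge = 41.7079 − 32.6659 = 9.042.
DWL = ½ × 158.6326 × 9.042 = $717.18 thousand.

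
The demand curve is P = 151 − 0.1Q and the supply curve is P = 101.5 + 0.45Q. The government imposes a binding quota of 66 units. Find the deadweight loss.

Competitive equilibrium: 151 − 0.1Q = 101.5 + 0.45Q → Q* = 90, P* = 142.
At Q = 66: demand price = 151 − 0.1·66 = 144.4; supply price = 101.5 + 0.45·66 = 131.2.
ΔQ = 90 − 66 = 24; wedge = 144.4 − 131.2 = 13.2.
DWL = ½ × 24 × 13.2 = 158.40.

158.40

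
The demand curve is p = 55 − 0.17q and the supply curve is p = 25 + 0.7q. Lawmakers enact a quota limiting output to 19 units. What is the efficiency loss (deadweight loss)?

Competitive equilibrium: 55 − 0.17q = 25 + 0.7q → q* = 34.4828, p* = 49.1379.
At q = 19: demand price = 55 − 0.17·19 = 51.77; supply price = 25 + 0.7·19 = 38.3.
Δq = 34.4828 − 19 = 15.4828; wedge = 51.77 − 38.3 = 13.47.
The triangle = ½ × 15.4828 × 13.47 = 104.28.

104.28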